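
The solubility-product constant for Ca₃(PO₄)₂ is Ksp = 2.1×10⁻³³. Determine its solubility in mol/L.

Ca₃(PO₄)₂(s) ⇌ 3 Ca²⁺(aq) + 2 PO₄³⁻(aq)
Call the molar solubility s, so that [Ca²⁺] = 3s and [PO₄³⁻] = 2s.
Ksp = [Ca²⁺]^3[PO₄³⁻]^2 = (3s)^3 · (2s)^2 = 108s^5
108s^5 = 2.1×10⁻³³  ⇒  s^5 = 1.9×10⁻³⁵
s = 1.1×10⁻⁷ mol L⁻¹

1.1×10⁻⁷ M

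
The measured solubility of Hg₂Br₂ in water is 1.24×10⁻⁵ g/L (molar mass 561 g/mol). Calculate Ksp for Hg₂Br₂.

s = (1.24×10⁻⁵ g L⁻¹)/(561 g mol⁻¹) = 2.2103×10⁻⁸ M
Hg₂Br₂(s) ⇌ Hg₂²⁺(aq) + 2 Br⁻(aq)
Call the molar solubility s, so that [Hg₂²⁺] = s and [Br⁻] = 2s.
Ksp = [Hg₂²⁺][Br⁻]^2 = s · (2s)^2 = 4s^3
Ksp = 4 × (2.2103×10⁻⁸)^3 = 4.32×10⁻²³

Ksp = 4.32×10⁻²³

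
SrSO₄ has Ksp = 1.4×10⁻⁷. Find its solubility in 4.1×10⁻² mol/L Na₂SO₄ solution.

SrSO₄(s) ⇌ Sr²⁺(aq) + SO₄²⁻(aq)
With SO₄²⁻ already at 4.1×10⁻² mol/L and s small, take [SO₄²⁻] ≈ 4.1×10⁻² mol/L and [Sr²⁺] = s.
Ksp = [Sr²⁺][SO₄²⁻] = s(4.1×10⁻²)
s = 1.4×10⁻⁷ / (4.1×10⁻²) = 3.4×10⁻⁶
s = 3.4×10⁻⁶ mol/L

3.4×10⁻⁶ M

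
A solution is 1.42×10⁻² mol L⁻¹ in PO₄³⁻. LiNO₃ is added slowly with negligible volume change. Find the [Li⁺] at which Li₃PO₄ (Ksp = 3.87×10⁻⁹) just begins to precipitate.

6.48×10⁻³ M

Precipitation of each salt begins when its ion product equals Ksp.
Li₃PO₄(s) ⇌ 3 Li⁺(aq) + PO₄³⁻(aq)
Ksp = [Li⁺]^3[PO₄³⁻] = [Li⁺]^3(1.42×10⁻²)
[Li⁺]^3 = 3.87×10⁻⁹ / (1.42×10⁻²) = 2.73×10⁻⁷
[Li⁺] = 6.48×10⁻³ mol L⁻¹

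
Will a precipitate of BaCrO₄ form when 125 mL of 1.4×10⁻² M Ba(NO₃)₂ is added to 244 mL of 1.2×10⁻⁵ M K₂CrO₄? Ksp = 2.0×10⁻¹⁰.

Yes

The combined volume is 369 mL.
[Ba²⁺] = (1.4×10⁻²)(125)/369 = 4.7×10⁻³ M
[CrO₄²⁻] = (1.2×10⁻⁵)(244)/369 = 7.9×10⁻⁶ M
Q = [Ba²⁺][CrO₄²⁻] = 3.8×10⁻⁸
Since Q (3.8×10⁻⁸) exceeds Ksp (2.0×10⁻¹⁰), BaCrO₄ will precipitate.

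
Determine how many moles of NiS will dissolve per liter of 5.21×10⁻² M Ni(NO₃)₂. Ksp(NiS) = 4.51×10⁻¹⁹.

8.66×10⁻¹⁸ M

NiS(s) ⇌ Ni²⁺(aq) + S²⁻(aq)
The solution already contains Ni²⁺ at 5.21×10⁻² M. Let s be the molar solubility of NiS.
[Ni²⁺] ≈ 5.21×10⁻² M (common ion dominates); [S²⁻] = s.
Ksp = [Ni²⁺][S²⁻] = (5.21×10⁻²)s
s = 4.51×10⁻¹⁹ / (5.21×10⁻²) = 8.66×10⁻¹⁸
s = 8.66×10⁻¹⁸ M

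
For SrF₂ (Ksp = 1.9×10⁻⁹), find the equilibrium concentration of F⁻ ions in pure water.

1.6×10⁻³ M

SrF₂(s) ⇌ Sr²⁺(aq) + 2 F⁻(aq)
For each mole of SrF₂ that dissolves per liter, [Sr²⁺] = s and [F⁻] = 2s; let s denote this solubility.
Ksp = [Sr²⁺][F⁻]^2 = s · (2s)^2 = 4s^3 = 1.9×10⁻⁹
s = 7.8×10⁻⁴ mol L⁻¹
[F⁻] = 2s = 1.6×10⁻³ mol L⁻¹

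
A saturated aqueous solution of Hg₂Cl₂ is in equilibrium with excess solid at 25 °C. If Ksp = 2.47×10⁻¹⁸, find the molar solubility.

8.52×10⁻⁷ M

Hg₂Cl₂(s) ⇌ Hg₂²⁺(aq) + 2 Cl⁻(aq)
Let s be the molar solubility. Then [Hg₂²⁺] = s and [Cl⁻] = 2s.
Ksp = [Hg₂²⁺][Cl⁻]^2 = s · (2s)^2 = 4s^3
4s^3 = 2.47×10⁻¹⁸  ⇒  s^3 = 6.18×10⁻¹⁹
Taking the 3rd root, s = 8.52×10⁻⁷ mol/L.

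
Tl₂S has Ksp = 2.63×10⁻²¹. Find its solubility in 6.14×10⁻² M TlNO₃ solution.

Tl₂S(s) ⇌ 2 Tl⁺(aq) + S²⁻(aq)
With Tl⁺ already at 6.14×10⁻² M and s small, take [Tl⁺] ≈ 6.14×10⁻² M and [S²⁻] = s.
Ksp = [Tl⁺]^2[S²⁻] = (6.14×10⁻²)^2s
s = 2.63×10⁻²¹ / (6.14×10⁻²)^2 = 6.98×10⁻¹⁹
s = 6.98×10⁻¹⁹ M

6.98×10⁻¹⁹ M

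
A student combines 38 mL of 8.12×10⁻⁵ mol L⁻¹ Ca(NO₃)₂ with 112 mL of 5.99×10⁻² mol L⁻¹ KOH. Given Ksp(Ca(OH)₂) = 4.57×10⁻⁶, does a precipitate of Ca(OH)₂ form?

No

After mixing, V = 38 mL + 112 mL = 150 mL.
[Ca²⁺] = (8.12×10⁻⁵)(38)/150 = 2.06×10⁻⁵ mol L⁻¹
[OH⁻] = (5.99×10⁻²)(112)/150 = 4.47×10⁻² mol L⁻¹
Q = [Ca²⁺][OH⁻]^2 = 4.11×10⁻⁸
Q < Ksp (4.11×10⁻⁸ vs 4.57×10⁻⁶); the solution remains unsaturated and no precipitate forms.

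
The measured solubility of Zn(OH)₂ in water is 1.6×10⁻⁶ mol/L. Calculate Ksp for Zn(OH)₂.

Ksp = 1.6×10⁻¹⁷

Zn(OH)₂(s) ⇌ Zn²⁺(aq) + 2 OH⁻(aq)
If s mol/L of Zn(OH)₂ dissolves, [Zn²⁺] = s and [OH⁻] = 2s.
Ksp = [Zn²⁺][OH⁻]^2 = s · (2s)^2 = 4s^3
Ksp = 4 × (1.6×10⁻⁶)^3 = 1.6×10⁻¹⁷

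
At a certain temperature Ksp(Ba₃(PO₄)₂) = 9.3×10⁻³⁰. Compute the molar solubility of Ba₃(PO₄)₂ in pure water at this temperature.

6.1×10⁻⁷ M

Ba₃(PO₄)₂(s) ⇌ 3 Ba²⁺(aq) + 2 PO₄³⁻(aq)
With molar solubility s: [Ba²⁺] = 3s, [PO₄³⁻] = 2s.
Ksp = [Ba²⁺]^3[PO₄³⁻]^2 = (3s)^3 · (2s)^2 = 108s^5
108s^5 = 9.3×10⁻³⁰  ⇒  s^5 = 8.6×10⁻³²
s = (8.6×10⁻³²)^(1/5) = 6.1×10⁻⁷ mol/L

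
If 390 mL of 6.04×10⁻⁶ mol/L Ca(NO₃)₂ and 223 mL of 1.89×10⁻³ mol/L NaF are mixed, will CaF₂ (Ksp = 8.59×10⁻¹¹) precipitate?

No

After mixing, V = 390 mL + 223 mL = 613 mL.
[Ca²⁺] = (6.04×10⁻⁶)(390)/613 = 3.84×10⁻⁶ mol/L
[F⁻] = (1.89×10⁻³)(223)/613 = 6.88×10⁻⁴ mol/L
Q = [Ca²⁺][F⁻]^2 = 1.82×10⁻¹²
Q < Ksp (1.82×10⁻¹² vs 8.59×10⁻¹¹); the solution remains unsaturated and no precipitate forms.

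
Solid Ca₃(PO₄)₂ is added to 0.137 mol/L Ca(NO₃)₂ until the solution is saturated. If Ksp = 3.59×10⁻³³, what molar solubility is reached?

5.91×10⁻¹⁶ M

Ca₃(PO₄)₂(s) ⇌ 3 Ca²⁺(aq) + 2 PO₄³⁻(aq)
Ca²⁺ is already present at 0.137 mol/L. If s mol/L of Ca₃(PO₄)₂ dissolves, [PO₄³⁻] = 2s while [Ca²⁺] ≈ 0.137 mol/L.
Ksp = [Ca²⁺]^3[PO₄³⁻]^2 = (0.137)^3(2s)^2
(2s)^2 = 3.59×10⁻³³ / (0.137)^3 = 1.40×10⁻³⁰
s = 5.91×10⁻¹⁶ mol/L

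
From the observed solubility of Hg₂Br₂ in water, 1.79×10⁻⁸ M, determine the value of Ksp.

Ksp = 2.29×10⁻²³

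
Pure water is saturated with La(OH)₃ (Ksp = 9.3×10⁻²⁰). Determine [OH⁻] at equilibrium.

La(OH)₃(s) ⇌ La³⁺(aq) + 3 OH⁻(aq)
If s mol/L of La(OH)₃ dissolves, [La³⁺] = s and [OH⁻] = 3s.
Ksp = [La³⁺][OH⁻]^3 = s · (3s)^3 = 27s^4 = 9.3×10⁻²⁰
s = 7.7×10⁻⁶ M
[OH⁻] = 3s = 2.3×10⁻⁵ M

2.3×10⁻⁵ M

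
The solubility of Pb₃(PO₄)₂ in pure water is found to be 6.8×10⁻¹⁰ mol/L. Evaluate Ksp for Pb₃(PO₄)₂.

Pb₃(PO₄)₂(s) ⇌ 3 Pb²⁺(aq) + 2 PO₄³⁻(aq)
If s mol/L of Pb₃(PO₄)₂ dissolves, [Pb²⁺] = 3s and [PO₄³⁻] = 2s.
Ksp = [Pb²⁺]^3[PO₄³⁻]^2 = (3s)^3 · (2s)^2 = 108s^5
Ksp = 108 × (6.8×10⁻¹⁰)^5 = 1.6×10⁻⁴⁴

Ksp = 1.6×10⁻⁴⁴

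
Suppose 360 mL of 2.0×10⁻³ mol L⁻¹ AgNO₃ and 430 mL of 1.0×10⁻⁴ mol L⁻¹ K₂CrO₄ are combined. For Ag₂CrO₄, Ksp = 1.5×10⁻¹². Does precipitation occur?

Yes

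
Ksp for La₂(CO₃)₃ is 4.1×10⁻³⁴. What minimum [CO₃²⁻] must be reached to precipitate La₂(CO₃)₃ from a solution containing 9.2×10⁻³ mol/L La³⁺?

The threshold for precipitation is Q = Ksp.
La₂(CO₃)₃(s) ⇌ 2 La³⁺(aq) + 3 CO₃²⁻(aq)
Ksp = [La³⁺]^2[CO₃²⁻]^3 = [CO₃²⁻]^3(9.2×10⁻³)^2
[CO₃²⁻]^3 = 4.1×10⁻³⁴ / (9.2×10⁻³)^2 = 4.8×10⁻³⁰
[CO₃²⁻] = 1.7×10⁻¹⁰ mol/L

1.7×10⁻¹⁰ M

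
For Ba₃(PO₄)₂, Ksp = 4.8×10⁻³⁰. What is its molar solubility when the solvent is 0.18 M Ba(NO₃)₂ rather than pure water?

Ba₃(PO₄)₂(s) ⇌ 3 Ba²⁺(aq) + 2 PO₄³⁻(aq)
Let s be the solubility of Ba₃(PO₄)₂ here. The common ion gives [Ba²⁺] ≈ 0.18 M, and [PO₄³⁻] = 2s.
Ksp = [Ba²⁺]^3[PO₄³⁻]^2 = (0.18)^3(2s)^2
(2s)^2 = 4.8×10⁻³⁰ / (0.18)^3 = 8.2×10⁻²⁸
s = 1.4×10⁻¹⁴ M

1.4×10⁻¹⁴ M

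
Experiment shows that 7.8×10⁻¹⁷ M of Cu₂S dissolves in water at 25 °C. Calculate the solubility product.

Ksp = 1.9×10⁻⁴⁸

Cu₂S(s) ⇌ 2 Cu⁺(aq) + S²⁻(aq)
For each mole of Cu₂S that dissolves per liter, [Cu⁺] = 2s and [S²⁻] = s; let s denote this solubility.
Ksp = [Cu⁺]^2[S²⁻] = (2s)^2 · s = 4s^3
Ksp = 4 × (7.8×10⁻¹⁷)^3 = 1.9×10⁻⁴⁸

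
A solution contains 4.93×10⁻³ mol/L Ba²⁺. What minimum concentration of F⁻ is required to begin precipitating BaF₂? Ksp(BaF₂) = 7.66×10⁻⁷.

Each salt precipitates once Q = Ksp for that salt.
BaF₂(s) ⇌ Ba²⁺(aq) + 2 F⁻(aq)
Ksp = [Ba²⁺][F⁻]^2 = [F⁻]^2(4.93×10⁻³)
[F⁻]^2 = 7.66×10⁻⁷ / (4.93×10⁻³) = 1.55×10⁻⁴
[F⁻] = 1.25×10⁻² mol/L

1.25×10⁻² M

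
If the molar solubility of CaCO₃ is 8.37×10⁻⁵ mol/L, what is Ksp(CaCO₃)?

CaCO₃(s) ⇌ Ca²⁺(aq) + CO₃²⁻(aq)
If s mol/L of CaCO₃ dissolves, [Ca²⁺] = s and [CO₃²⁻] = s.
Ksp = [Ca²⁺][CO₃²⁻] = s · s = s^2
Ksp = (8.37×10⁻⁵)^2 = 7.01×10⁻⁹

Ksp = 7.01×10⁻⁹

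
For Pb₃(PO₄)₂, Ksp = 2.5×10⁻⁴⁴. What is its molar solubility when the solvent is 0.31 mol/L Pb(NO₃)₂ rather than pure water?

4.6×10⁻²² M

Pb₃(PO₄)₂(s) ⇌ 3 Pb²⁺(aq) + 2 PO₄³⁻(aq)
Pb²⁺ is already present at 0.31 mol/L. If s mol/L of Pb₃(PO₄)₂ dissolves, [PO₄³⁻] = 2s while [Pb²⁺] ≈ 0.31 mol/L.
Ksp = [Pb²⁺]^3[PO₄³⁻]^2 = (0.31)^3(2s)^2
(2s)^2 = 2.5×10⁻⁴⁴ / (0.31)^3 = 8.4×10⁻⁴³
s = 4.6×10⁻²² mol/L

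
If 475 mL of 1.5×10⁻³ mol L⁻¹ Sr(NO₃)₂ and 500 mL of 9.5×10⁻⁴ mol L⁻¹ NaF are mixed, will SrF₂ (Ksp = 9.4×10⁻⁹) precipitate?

Total volume after mixing = 475 + 500 = 975 mL.
[Sr²⁺] = (1.5×10⁻³)(475)/975 = 7.3×10⁻⁴ mol L⁻¹
[F⁻] = (9.5×10⁻⁴)(500)/975 = 4.9×10⁻⁴ mol L⁻¹
Q = [Sr²⁺][F⁻]^2 = 1.7×10⁻¹⁰
Since Q (1.7×10⁻¹⁰) is less than Ksp (9.4×10⁻⁹), no SrF₂ precipitates.

No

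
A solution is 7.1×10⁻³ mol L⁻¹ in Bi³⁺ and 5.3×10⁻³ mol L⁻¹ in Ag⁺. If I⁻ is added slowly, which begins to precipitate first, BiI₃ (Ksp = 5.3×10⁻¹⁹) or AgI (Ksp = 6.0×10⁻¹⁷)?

AgI

Each salt precipitates once Q = Ksp for that salt.
For BiI₃: [I⁻] = (Ksp/[Bi³⁺])^(1/3) = 4.2×10⁻⁶ mol L⁻¹
For AgI: [I⁻] = (Ksp/[Ag⁺]) = 1.1×10⁻¹⁴ mol L⁻¹
Since AgI needs less I⁻ to reach saturation, it precipitates first.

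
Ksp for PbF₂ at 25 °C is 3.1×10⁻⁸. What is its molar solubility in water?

2.0×10⁻³ M

PbF₂(s) ⇌ Pb²⁺(aq) + 2 F⁻(aq)
If s mol/L of PbF₂ dissolves, [Pb²⁺] = s and [F⁻] = 2s.
Ksp = [Pb²⁺][F⁻]^2 = s · (2s)^2 = 4s^3
4s^3 = 3.1×10⁻⁸  ⇒  s^3 = 7.8×10⁻⁹
Taking the 3rd root, s = 2.0×10⁻³ M.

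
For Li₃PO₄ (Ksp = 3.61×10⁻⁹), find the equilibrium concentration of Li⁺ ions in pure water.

1.02×10⁻² M

Li₃PO₄(s) ⇌ 3 Li⁺(aq) + PO₄³⁻(aq)
If s mol/L of Li₃PO₄ dissolves, [Li⁺] = 3s and [PO₄³⁻] = s.
Ksp = [Li⁺]^3[PO₄³⁻] = (3s)^3 · s = 27s^4 = 3.61×10⁻⁹
s = 3.40×10⁻³ mol/L
[Li⁺] = 3s = 1.02×10⁻² mol/L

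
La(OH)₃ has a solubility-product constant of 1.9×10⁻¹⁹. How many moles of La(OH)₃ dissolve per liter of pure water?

9.2×10⁻⁶ M

La(OH)₃(s) ⇌ La³⁺(aq) + 3 OH⁻(aq)
If s mol/L of La(OH)₃ dissolves, [La³⁺] = s and [OH⁻] = 3s.
Ksp = [La³⁺][OH⁻]^3 = s · (3s)^3 = 27s^4
27s^4 = 1.9×10⁻¹⁹  ⇒  s^4 = 7.0×10⁻²¹
s = 9.2×10⁻⁶ M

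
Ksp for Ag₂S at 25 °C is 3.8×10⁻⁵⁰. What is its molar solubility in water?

Ag₂S(s) ⇌ 2 Ag⁺(aq) + S²⁻(aq)
Call the molar solubility s, so that [Ag⁺] = 2s and [S²⁻] = s.
Ksp = [Ag⁺]^2[S²⁻] = (2s)^2 · s = 4s^3
4s^3 = 3.8×10⁻⁵⁰  ⇒  s^3 = 9.5×10⁻⁵¹
Taking the 3rd root, s = 2.1×10⁻¹⁷ mol L⁻¹.

2.1×10⁻¹⁷ M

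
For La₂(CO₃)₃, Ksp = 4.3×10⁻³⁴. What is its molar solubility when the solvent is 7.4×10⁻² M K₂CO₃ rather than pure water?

La₂(CO₃)₃(s) ⇌ 2 La³⁺(aq) + 3 CO₃²⁻(aq)
CO₃²⁻ is already present at 7.4×10⁻² M. If s mol/L of La₂(CO₃)₃ dissolves, [La³⁺] = 2s while [CO₃²⁻] ≈ 7.4×10⁻² M.
Ksp = [La³⁺]^2[CO₃²⁻]^3 = (2s)^2(7.4×10⁻²)^3
(2s)^2 = 4.3×10⁻³⁴ / (7.4×10⁻²)^3 = 1.1×10⁻³⁰
s = 5.2×10⁻¹⁶ M

5.2×10⁻¹⁶ M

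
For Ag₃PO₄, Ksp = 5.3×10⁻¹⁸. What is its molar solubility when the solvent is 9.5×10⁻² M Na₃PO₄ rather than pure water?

Ag₃PO₄(s) ⇌ 3 Ag⁺(aq) + PO₄³⁻(aq)
With PO₄³⁻ already at 9.5×10⁻² M and s small, take [PO₄³⁻] ≈ 9.5×10⁻² M and [Ag⁺] = 3s.
Ksp = [Ag⁺]^3[PO₄³⁻] = (3s)^3(9.5×10⁻²)
(3s)^3 = 5.3×10⁻¹⁸ / (9.5×10⁻²) = 5.6×10⁻¹⁷
s = 1.3×10⁻⁶ M

1.3×10⁻⁶ M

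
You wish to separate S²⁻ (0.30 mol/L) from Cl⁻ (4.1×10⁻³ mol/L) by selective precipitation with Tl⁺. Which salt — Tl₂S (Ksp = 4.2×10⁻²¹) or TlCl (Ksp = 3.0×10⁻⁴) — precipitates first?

Tl₂S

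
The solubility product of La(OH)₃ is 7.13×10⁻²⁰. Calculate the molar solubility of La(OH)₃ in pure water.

7.17×10⁻⁶ M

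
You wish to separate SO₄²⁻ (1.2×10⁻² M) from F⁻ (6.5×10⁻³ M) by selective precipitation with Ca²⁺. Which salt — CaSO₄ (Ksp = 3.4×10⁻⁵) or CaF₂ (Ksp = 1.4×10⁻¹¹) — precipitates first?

CaF₂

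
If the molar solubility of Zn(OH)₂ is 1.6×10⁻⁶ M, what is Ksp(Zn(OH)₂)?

Ksp = 1.6×10⁻¹⁷

Zn(OH)₂(s) ⇌ Zn²⁺(aq) + 2 OH⁻(aq)
With molar solubility s: [Zn²⁺] = s, [OH⁻] = 2s.
Ksp = [Zn²⁺][OH⁻]^2 = s · (2s)^2 = 4s^3
Ksp = 4 × (1.6×10⁻⁶)^3 = 1.6×10⁻¹⁷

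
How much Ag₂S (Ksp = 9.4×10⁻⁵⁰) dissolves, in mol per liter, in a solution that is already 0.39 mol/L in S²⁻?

Ag₂S(s) ⇌ 2 Ag⁺(aq) + S²⁻(aq)
With S²⁻ already at 0.39 mol/L and s small, take [S²⁻] ≈ 0.39 mol/L and [Ag⁺] = 2s.
Ksp = [Ag⁺]^2[S²⁻] = (2s)^2(0.39)
(2s)^2 = 9.4×10⁻⁵⁰ / (0.39) = 2.4×10⁻⁴⁹
s = 2.5×10⁻²⁵ mol/L

2.5×10⁻²⁵ M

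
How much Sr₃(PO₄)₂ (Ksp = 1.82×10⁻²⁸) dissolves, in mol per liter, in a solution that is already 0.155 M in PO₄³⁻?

6.55×10⁻¹⁰ M

Sr₃(PO₄)₂(s) ⇌ 3 Sr²⁺(aq) + 2 PO₄³⁻(aq)
With PO₄³⁻ already at 0.155 M and s small, take [PO₄³⁻] ≈ 0.155 M and [Sr²⁺] = 3s.
Ksp = [Sr²⁺]^3[PO₄³⁻]^2 = (3s)^3(0.155)^2
(3s)^3 = 1.82×10⁻²⁸ / (0.155)^2 = 7.58×10⁻²⁷
s = 6.55×10⁻¹⁰ M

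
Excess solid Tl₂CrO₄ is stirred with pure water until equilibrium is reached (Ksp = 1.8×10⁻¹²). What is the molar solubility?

Tl₂CrO₄(s) ⇌ 2 Tl⁺(aq) + CrO₄²⁻(aq)
For each mole of Tl₂CrO₄ that dissolves per liter, [Tl⁺] = 2s and [CrO₄²⁻] = s; let s denote this solubility.
Ksp = [Tl⁺]^2[CrO₄²⁻] = (2s)^2 · s = 4s^3
4s^3 = 1.8×10⁻¹²  ⇒  s^3 = 4.5×10⁻¹³
s = (4.5×10⁻¹³)^(1/3) = 7.7×10⁻⁵ M

7.7×10⁻⁵ M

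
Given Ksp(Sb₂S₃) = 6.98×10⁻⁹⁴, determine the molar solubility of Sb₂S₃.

Sb₂S₃(s) ⇌ 2 Sb³⁺(aq) + 3 S²⁻(aq)
Let s be the molar solubility. Then [Sb³⁺] = 2s and [S²⁻] = 3s.
Ksp = [Sb³⁺]^2[S²⁻]^3 = (2s)^2 · (3s)^3 = 108s^5
108s^5 = 6.98×10⁻⁹⁴  ⇒  s^5 = 6.46×10⁻⁹⁶
Taking the 5th root, s = 9.16×10⁻²⁰ mol/L.

9.16×10⁻²⁰ M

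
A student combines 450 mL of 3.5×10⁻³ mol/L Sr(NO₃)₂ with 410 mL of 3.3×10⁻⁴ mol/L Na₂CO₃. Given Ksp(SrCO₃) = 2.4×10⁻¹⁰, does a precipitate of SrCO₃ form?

Yes

After mixing, V = 450 mL + 410 mL = 860 mL.
[Sr²⁺] = (3.5×10⁻³)(450)/860 = 1.8×10⁻³ mol/L
[CO₃²⁻] = (3.3×10⁻⁴)(410)/860 = 1.6×10⁻⁴ mol/L
Q = [Sr²⁺][CO₃²⁻] = 2.9×10⁻⁷
Q = 2.9×10⁻⁷ > Ksp = 2.4×10⁻¹⁰, so the solution is supersaturated and SrCO₃ precipitates.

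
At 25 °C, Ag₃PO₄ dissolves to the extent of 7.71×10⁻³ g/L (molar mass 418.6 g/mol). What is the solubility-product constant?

Ksp = 3.11×10⁻¹⁸

s = (7.71×10⁻³ g L⁻¹)/(418.6 g mol⁻¹) = 1.8419×10⁻⁵ M
Ag₃PO₄(s) ⇌ 3 Ag⁺(aq) + PO₄³⁻(aq)
For each mole of Ag₃PO₄ that dissolves per liter, [Ag⁺] = 3s and [PO₄³⁻] = s; let s denote this solubility.
Ksp = [Ag⁺]^3[PO₄³⁻] = (3s)^3 · s = 27s^4
Ksp = 27 × (1.8419×10⁻⁵)^4 = 3.11×10⁻¹⁸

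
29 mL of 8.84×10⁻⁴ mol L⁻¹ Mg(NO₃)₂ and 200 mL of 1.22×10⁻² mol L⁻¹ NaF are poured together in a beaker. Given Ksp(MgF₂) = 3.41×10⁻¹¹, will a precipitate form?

Yes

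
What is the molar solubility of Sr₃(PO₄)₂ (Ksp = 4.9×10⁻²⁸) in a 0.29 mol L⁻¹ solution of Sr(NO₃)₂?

7.1×10⁻¹⁴ M

Sr₃(PO₄)₂(s) ⇌ 3 Sr²⁺(aq) + 2 PO₄³⁻(aq)
The solution already contains Sr²⁺ at 0.29 mol L⁻¹. Let s be the molar solubility of Sr₃(PO₄)₂.
[Sr²⁺] ≈ 0.29 mol L⁻¹ (common ion dominates); [PO₄³⁻] = 2s.
Ksp = [Sr²⁺]^3[PO₄³⁻]^2 = (0.29)^3(2s)^2
(2s)^2 = 4.9×10⁻²⁸ / (0.29)^3 = 2.0×10⁻²⁶
s = 7.1×10⁻¹⁴ mol L⁻¹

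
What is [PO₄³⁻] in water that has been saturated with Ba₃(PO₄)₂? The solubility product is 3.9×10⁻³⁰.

1.0×10⁻⁶ M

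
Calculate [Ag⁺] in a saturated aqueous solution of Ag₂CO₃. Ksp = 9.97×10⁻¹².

2.71×10⁻⁴ M

Ag₂CO₃(s) ⇌ 2 Ag⁺(aq) + CO₃²⁻(aq)
Let s be the molar solubility. Then [Ag⁺] = 2s and [CO₃²⁻] = s.
Ksp = [Ag⁺]^2[CO₃²⁻] = (2s)^2 · s = 4s^3 = 9.97×10⁻¹²
s = 1.36×10⁻⁴ M
[Ag⁺] = 2s = 2.71×10⁻⁴ M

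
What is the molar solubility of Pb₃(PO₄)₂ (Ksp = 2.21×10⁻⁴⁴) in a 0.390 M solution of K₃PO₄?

Pb₃(PO₄)₂(s) ⇌ 3 Pb²⁺(aq) + 2 PO₄³⁻(aq)
PO₄³⁻ is already present at 0.390 M. If s mol/L of Pb₃(PO₄)₂ dissolves, [Pb²⁺] = 3s while [PO₄³⁻] ≈ 0.390 M.
Ksp = [Pb²⁺]^3[PO₄³⁻]^2 = (3s)^3(0.390)^2
(3s)^3 = 2.21×10⁻⁴⁴ / (0.390)^2 = 1.45×10⁻⁴³
s = 1.75×10⁻¹⁵ M

1.75×10⁻¹⁵ M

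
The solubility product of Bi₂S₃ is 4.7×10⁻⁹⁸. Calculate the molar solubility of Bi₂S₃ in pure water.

1.3×10⁻²⁰ M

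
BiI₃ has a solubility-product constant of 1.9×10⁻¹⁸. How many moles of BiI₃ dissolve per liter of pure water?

BiI₃(s) ⇌ Bi³⁺(aq) + 3 I⁻(aq)
Call the molar solubility s, so that [Bi³⁺] = s and [I⁻] = 3s.
Ksp = [Bi³⁺][I⁻]^3 = s · (3s)^3 = 27s^4
27s^4 = 1.9×10⁻¹⁸  ⇒  s^4 = 7.0×10⁻²⁰
s = 1.6×10⁻⁵ mol L⁻¹

1.6×10⁻⁵ M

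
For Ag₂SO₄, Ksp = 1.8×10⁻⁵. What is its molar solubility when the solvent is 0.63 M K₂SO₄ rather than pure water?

2.7×10⁻³ M

Ag₂SO₄(s) ⇌ 2 Ag⁺(aq) + SO₄²⁻(aq)
Let s be the solubility of Ag₂SO₄ here. The common ion gives [SO₄²⁻] ≈ 0.63 M, and [Ag⁺] = 2s.
Ksp = [Ag⁺]^2[SO₄²⁻] = (2s)^2(0.63)
(2s)^2 = 1.8×10⁻⁵ / (0.63) = 2.9×10⁻⁵
s = 2.7×10⁻³ M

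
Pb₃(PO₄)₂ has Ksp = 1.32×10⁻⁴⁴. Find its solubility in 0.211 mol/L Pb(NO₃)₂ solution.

5.93×10⁻²² M

Pb₃(PO₄)₂(s) ⇌ 3 Pb²⁺(aq) + 2 PO₄³⁻(aq)
The solution already contains Pb²⁺ at 0.211 mol/L. Let s be the molar solubility of Pb₃(PO₄)₂.
[Pb²⁺] ≈ 0.211 mol/L (common ion dominates); [PO₄³⁻] = 2s.
Ksp = [Pb²⁺]^3[PO₄³⁻]^2 = (0.211)^3(2s)^2
(2s)^2 = 1.32×10⁻⁴⁴ / (0.211)^3 = 1.41×10⁻⁴²
s = 5.93×10⁻²² mol/L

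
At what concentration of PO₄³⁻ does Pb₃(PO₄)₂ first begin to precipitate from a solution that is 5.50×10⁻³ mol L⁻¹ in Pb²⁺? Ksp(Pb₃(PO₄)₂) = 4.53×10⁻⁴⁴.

Precipitation begins when Q = Ksp.
Pb₃(PO₄)₂(s) ⇌ 3 Pb²⁺(aq) + 2 PO₄³⁻(aq)
Ksp = [Pb²⁺]^3[PO₄³⁻]^2 = [PO₄³⁻]^2(5.50×10⁻³)^3
[PO₄³⁻]^2 = 4.53×10⁻⁴⁴ / (5.50×10⁻³)^3 = 2.72×10⁻³⁷
[PO₄³⁻] = 5.22×10⁻¹⁹ mol L⁻¹

5.22×10⁻¹⁹ M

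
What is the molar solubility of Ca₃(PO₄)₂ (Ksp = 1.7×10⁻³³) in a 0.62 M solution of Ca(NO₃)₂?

Ca₃(PO₄)₂(s) ⇌ 3 Ca²⁺(aq) + 2 PO₄³⁻(aq)
Let s be the solubility of Ca₃(PO₄)₂ here. The common ion gives [Ca²⁺] ≈ 0.62 M, and [PO₄³⁻] = 2s.
Ksp = [Ca²⁺]^3[PO₄³⁻]^2 = (0.62)^3(2s)^2
(2s)^2 = 1.7×10⁻³³ / (0.62)^3 = 7.1×10⁻³³
s = 4.2×10⁻¹⁷ M

4.2×10⁻¹⁷ M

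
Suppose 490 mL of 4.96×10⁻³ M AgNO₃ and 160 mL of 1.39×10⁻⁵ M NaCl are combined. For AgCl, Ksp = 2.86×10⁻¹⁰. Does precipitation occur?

Yes

The combined volume is 650 mL.
[Ag⁺] = (4.96×10⁻³)(490)/650 = 3.74×10⁻³ M
[Cl⁻] = (1.39×10⁻⁵)(160)/650 = 3.42×10⁻⁶ M
Q = [Ag⁺][Cl⁻] = 1.28×10⁻⁸
Q = 1.28×10⁻⁸ > Ksp = 2.86×10⁻¹⁰, so the solution is supersaturated and AgCl precipitates.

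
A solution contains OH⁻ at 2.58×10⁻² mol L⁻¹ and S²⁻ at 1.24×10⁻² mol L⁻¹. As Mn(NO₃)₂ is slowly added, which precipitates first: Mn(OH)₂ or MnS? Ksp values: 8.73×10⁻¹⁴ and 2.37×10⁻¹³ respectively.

MnS

Precipitation begins when Q = Ksp.
For Mn(OH)₂: [Mn²⁺] = (Ksp/[OH⁻]^2) = 1.31×10⁻¹⁰ mol L⁻¹
For MnS: [Mn²⁺] = (Ksp/[S²⁻]) = 1.91×10⁻¹¹ mol L⁻¹
The smaller threshold [Mn²⁺] is reached first, so MnS precipitates first.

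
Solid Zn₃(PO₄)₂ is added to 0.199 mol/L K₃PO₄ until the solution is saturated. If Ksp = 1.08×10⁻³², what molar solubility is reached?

2.16×10⁻¹¹ M

Zn₃(PO₄)₂(s) ⇌ 3 Zn²⁺(aq) + 2 PO₄³⁻(aq)
With PO₄³⁻ already at 0.199 mol/L and s small, take [PO₄³⁻] ≈ 0.199 mol/L and [Zn²⁺] = 3s.
Ksp = [Zn²⁺]^3[PO₄³⁻]^2 = (3s)^3(0.199)^2
(3s)^3 = 1.08×10⁻³² / (0.199)^2 = 2.73×10⁻³¹
s = 2.16×10⁻¹¹ mol/L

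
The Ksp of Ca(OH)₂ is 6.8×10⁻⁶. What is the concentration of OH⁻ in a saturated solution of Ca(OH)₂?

Ca(OH)₂(s) ⇌ Ca²⁺(aq) + 2 OH⁻(aq)
With molar solubility s: [Ca²⁺] = s, [OH⁻] = 2s.
Ksp = [Ca²⁺][OH⁻]^2 = s · (2s)^2 = 4s^3 = 6.8×10⁻⁶
s = 1.2×10⁻² mol L⁻¹
[OH⁻] = 2s = 2.4×10⁻² mol L⁻¹

2.4×10⁻² M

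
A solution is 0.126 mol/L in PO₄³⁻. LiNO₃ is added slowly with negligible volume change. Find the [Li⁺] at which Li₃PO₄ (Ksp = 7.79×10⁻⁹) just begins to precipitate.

Precipitation begins when Q = Ksp.
Li₃PO₄(s) ⇌ 3 Li⁺(aq) + PO₄³⁻(aq)
Ksp = [Li⁺]^3[PO₄³⁻] = [Li⁺]^3(0.126)
[Li⁺]^3 = 7.79×10⁻⁹ / (0.126) = 6.18×10⁻⁸
[Li⁺] = 3.95×10⁻³ mol/L

3.95×10⁻³ M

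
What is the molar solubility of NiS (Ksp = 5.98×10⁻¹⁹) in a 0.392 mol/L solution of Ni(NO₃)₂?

NiS(s) ⇌ Ni²⁺(aq) + S²⁻(aq)
The solution already contains Ni²⁺ at 0.392 mol/L. Let s be the molar solubility of NiS.
[Ni²⁺] ≈ 0.392 mol/L (common ion dominates); [S²⁻] = s.
Ksp = [Ni²⁺][S²⁻] = (0.392)s
s = 5.98×10⁻¹⁹ / (0.392) = 1.53×10⁻¹⁸
s = 1.53×10⁻¹⁸ mol/L

1.53×10⁻¹⁸ M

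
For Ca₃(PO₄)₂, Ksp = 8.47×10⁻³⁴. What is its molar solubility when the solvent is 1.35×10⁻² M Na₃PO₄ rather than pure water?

Ca₃(PO₄)₂(s) ⇌ 3 Ca²⁺(aq) + 2 PO₄³⁻(aq)
The solution already contains PO₄³⁻ at 1.35×10⁻² M. Let s be the molar solubility of Ca₃(PO₄)₂.
[PO₄³⁻] ≈ 1.35×10⁻² M (common ion dominates); [Ca²⁺] = 3s.
Ksp = [Ca²⁺]^3[PO₄³⁻]^2 = (3s)^3(1.35×10⁻²)^2
(3s)^3 = 8.47×10⁻³⁴ / (1.35×10⁻²)^2 = 4.65×10⁻³⁰
s = 5.56×10⁻¹¹ M

5.56×10⁻¹¹ M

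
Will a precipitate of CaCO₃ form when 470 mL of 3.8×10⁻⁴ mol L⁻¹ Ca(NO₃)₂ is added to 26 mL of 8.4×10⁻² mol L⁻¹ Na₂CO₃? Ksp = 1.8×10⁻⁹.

Yes

Total volume after mixing = 470 + 26 = 496 mL.
[Ca²⁺] = (3.8×10⁻⁴)(470)/496 = 3.6×10⁻⁴ mol L⁻¹
[CO₃²⁻] = (8.4×10⁻²)(26)/496 = 4.4×10⁻³ mol L⁻¹
Q = [Ca²⁺][CO₃²⁻] = 1.6×10⁻⁶
Since Q (1.6×10⁻⁶) exceeds Ksp (1.8×10⁻⁹), CaCO₃ will precipitate.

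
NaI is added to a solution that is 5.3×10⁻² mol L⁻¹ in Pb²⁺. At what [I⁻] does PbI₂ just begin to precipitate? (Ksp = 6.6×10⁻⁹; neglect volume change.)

3.5×10⁻⁴ M

Each salt precipitates once Q = Ksp for that salt.
PbI₂(s) ⇌ Pb²⁺(aq) + 2 I⁻(aq)
Ksp = [Pb²⁺][I⁻]^2 = [I⁻]^2(5.3×10⁻²)
[I⁻]^2 = 6.6×10⁻⁹ / (5.3×10⁻²) = 1.2×10⁻⁷
[I⁻] = 3.5×10⁻⁴ mol L⁻¹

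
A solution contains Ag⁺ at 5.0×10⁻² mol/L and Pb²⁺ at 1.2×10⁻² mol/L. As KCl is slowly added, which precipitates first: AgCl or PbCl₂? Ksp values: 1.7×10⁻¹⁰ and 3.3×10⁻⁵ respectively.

Precipitation of each salt begins when its ion product equals Ksp.
For AgCl: [Cl⁻] = (Ksp/[Ag⁺]) = 3.4×10⁻⁹ mol/L
For PbCl₂: [Cl⁻] = (Ksp/[Pb²⁺])^(1/2) = 5.2×10⁻² mol/L
The smaller threshold [Cl⁻] is reached first, so AgCl precipitates first.

AgCl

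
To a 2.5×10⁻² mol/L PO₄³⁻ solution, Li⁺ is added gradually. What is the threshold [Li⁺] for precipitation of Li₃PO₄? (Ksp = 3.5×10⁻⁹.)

5.2×10⁻³ M

The threshold for precipitation is Q = Ksp.
Li₃PO₄(s) ⇌ 3 Li⁺(aq) + PO₄³⁻(aq)
Ksp = [Li⁺]^3[PO₄³⁻] = [Li⁺]^3(2.5×10⁻²)
[Li⁺]^3 = 3.5×10⁻⁹ / (2.5×10⁻²) = 1.4×10⁻⁷
[Li⁺] = 5.2×10⁻³ mol/L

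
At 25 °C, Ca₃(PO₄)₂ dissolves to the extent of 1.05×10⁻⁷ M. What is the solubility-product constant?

Ksp = 1.38×10⁻³³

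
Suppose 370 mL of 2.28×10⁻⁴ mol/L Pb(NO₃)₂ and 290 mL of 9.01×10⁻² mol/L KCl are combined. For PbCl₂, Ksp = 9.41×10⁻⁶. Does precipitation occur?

No

The combined volume is 660 mL.
[Pb²⁺] = (2.28×10⁻⁴)(370)/660 = 1.28×10⁻⁴ mol/L
[Cl⁻] = (9.01×10⁻²)(290)/660 = 3.96×10⁻² mol/L
Q = [Pb²⁺][Cl⁻]^2 = 2.00×10⁻⁷
Since Q (2.00×10⁻⁷) is less than Ksp (9.41×10⁻⁶), no PbCl₂ precipitates.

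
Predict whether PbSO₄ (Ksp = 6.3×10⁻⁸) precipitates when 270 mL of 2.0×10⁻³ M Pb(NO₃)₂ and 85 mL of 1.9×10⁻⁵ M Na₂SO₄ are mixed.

No

After mixing, V = 270 mL + 85 mL = 355 mL.
[Pb²⁺] = (2.0×10⁻³)(270)/355 = 1.5×10⁻³ M
[SO₄²⁻] = (1.9×10⁻⁵)(85)/355 = 4.5×10⁻⁶ M
Q = [Pb²⁺][SO₄²⁻] = 6.9×10⁻⁹
Q = 6.9×10⁻⁹ < Ksp = 6.3×10⁻⁸, so the solution is unsaturated and no precipitate forms.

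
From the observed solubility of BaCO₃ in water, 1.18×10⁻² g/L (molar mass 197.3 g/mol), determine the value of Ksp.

s = (1.18×10⁻² g L⁻¹)/(197.3 g mol⁻¹) = 5.9807×10⁻⁵ M
BaCO₃(s) ⇌ Ba²⁺(aq) + CO₃²⁻(aq)
With molar solubility s: [Ba²⁺] = s, [CO₃²⁻] = s.
Ksp = [Ba²⁺][CO₃²⁻] = s · s = s^2
Ksp = (5.9807×10⁻⁵)^2 = 3.58×10⁻⁹

Ksp = 3.58×10⁻⁹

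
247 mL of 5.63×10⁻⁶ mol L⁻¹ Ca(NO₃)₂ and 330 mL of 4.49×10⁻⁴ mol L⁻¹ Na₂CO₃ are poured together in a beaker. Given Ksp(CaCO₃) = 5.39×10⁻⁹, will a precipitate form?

Total volume after mixing = 247 + 330 = 577 mL.
[Ca²⁺] = (5.63×10⁻⁶)(247)/577 = 2.41×10⁻⁶ mol L⁻¹
[CO₃²⁻] = (4.49×10⁻⁴)(330)/577 = 2.57×10⁻⁴ mol L⁻¹
Q = [Ca²⁺][CO₃²⁻] = 6.19×10⁻¹⁰
Q = 6.19×10⁻¹⁰ < Ksp = 5.39×10⁻⁹, so the solution is unsaturated and no precipitate forms.

No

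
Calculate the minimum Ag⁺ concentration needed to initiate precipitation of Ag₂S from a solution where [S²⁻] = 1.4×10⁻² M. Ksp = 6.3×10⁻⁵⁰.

2.1×10⁻²⁴ M

Precipitation begins when Q = Ksp.
Ag₂S(s) ⇌ 2 Ag⁺(aq) + S²⁻(aq)
Ksp = [Ag⁺]^2[S²⁻] = [Ag⁺]^2(1.4×10⁻²)
[Ag⁺]^2 = 6.3×10⁻⁵⁰ / (1.4×10⁻²) = 4.5×10⁻⁴⁸
[Ag⁺] = 2.1×10⁻²⁴ M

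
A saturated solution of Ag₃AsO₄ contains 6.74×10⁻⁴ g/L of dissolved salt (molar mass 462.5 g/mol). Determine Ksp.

Ksp = 1.22×10⁻²²

Molar solubility s = (6.74×10⁻⁴ g/L) / (462.5 g/mol) = 1.4573×10⁻⁶ mol/L
Ag₃AsO₄(s) ⇌ 3 Ag⁺(aq) + AsO₄³⁻(aq)
With molar solubility s: [Ag⁺] = 3s, [AsO₄³⁻] = s.
Ksp = [Ag⁺]^3[AsO₄³⁻] = (3s)^3 · s = 27s^4
Ksp = 27 × (1.4573×10⁻⁶)^4 = 1.22×10⁻²²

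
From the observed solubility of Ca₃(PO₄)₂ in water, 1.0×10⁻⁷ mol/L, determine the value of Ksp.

Ksp = 1.1×10⁻³³

Ca₃(PO₄)₂(s) ⇌ 3 Ca²⁺(aq) + 2 PO₄³⁻(aq)
If s mol/L of Ca₃(PO₄)₂ dissolves, [Ca²⁺] = 3s and [PO₄³⁻] = 2s.
Ksp = [Ca²⁺]^3[PO₄³⁻]^2 = (3s)^3 · (2s)^2 = 108s^5
Ksp = 108 × (1.0×10⁻⁷)^5 = 1.1×10⁻³³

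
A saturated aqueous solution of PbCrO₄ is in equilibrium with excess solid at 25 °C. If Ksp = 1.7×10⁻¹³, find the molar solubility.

4.1×10⁻⁷ M

PbCrO₄(s) ⇌ Pb²⁺(aq) + CrO₄²⁻(aq)
For each mole of PbCrO₄ that dissolves per liter, [Pb²⁺] = s and [CrO₄²⁻] = s; let s denote this solubility.
Ksp = [Pb²⁺][CrO₄²⁻] = s · s = s^2
s^2 = 1.7×10⁻¹³
s = 4.1×10⁻⁷ mol/L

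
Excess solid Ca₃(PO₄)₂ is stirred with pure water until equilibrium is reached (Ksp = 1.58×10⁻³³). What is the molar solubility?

1.08×10⁻⁷ M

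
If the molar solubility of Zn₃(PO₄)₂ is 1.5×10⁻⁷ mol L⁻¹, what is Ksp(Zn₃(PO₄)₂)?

Ksp = 8.2×10⁻³³

Zn₃(PO₄)₂(s) ⇌ 3 Zn²⁺(aq) + 2 PO₄³⁻(aq)
Let s be the molar solubility. Then [Zn²⁺] = 3s and [PO₄³⁻] = 2s.
Ksp = [Zn²⁺]^3[PO₄³⁻]^2 = (3s)^3 · (2s)^2 = 108s^5
Ksp = 108 × (1.5×10⁻⁷)^5 = 8.2×10⁻³³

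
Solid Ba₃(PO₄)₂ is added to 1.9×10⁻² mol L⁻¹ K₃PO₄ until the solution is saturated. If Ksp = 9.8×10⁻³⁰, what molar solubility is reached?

1.0×10⁻⁹ M

Ba₃(PO₄)₂(s) ⇌ 3 Ba²⁺(aq) + 2 PO₄³⁻(aq)
PO₄³⁻ is already present at 1.9×10⁻² mol L⁻¹. If s mol/L of Ba₃(PO₄)₂ dissolves, [Ba²⁺] = 3s while [PO₄³⁻] ≈ 1.9×10⁻² mol L⁻¹.
Ksp = [Ba²⁺]^3[PO₄³⁻]^2 = (3s)^3(1.9×10⁻²)^2
(3s)^3 = 9.8×10⁻³⁰ / (1.9×10⁻²)^2 = 2.7×10⁻²⁶
s = 1.0×10⁻⁹ mol L⁻¹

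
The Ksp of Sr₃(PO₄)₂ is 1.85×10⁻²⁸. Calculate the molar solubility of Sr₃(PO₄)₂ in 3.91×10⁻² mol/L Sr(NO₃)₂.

Sr₃(PO₄)₂(s) ⇌ 3 Sr²⁺(aq) + 2 PO₄³⁻(aq)
The solution already contains Sr²⁺ at 3.91×10⁻² mol/L. Let s be the molar solubility of Sr₃(PO₄)₂.
[Sr²⁺] ≈ 3.91×10⁻² mol/L (common ion dominates); [PO₄³⁻] = 2s.
Ksp = [Sr²⁺]^3[PO₄³⁻]^2 = (3.91×10⁻²)^3(2s)^2
(2s)^2 = 1.85×10⁻²⁸ / (3.91×10⁻²)^3 = 3.09×10⁻²⁴
s = 8.80×10⁻¹³ mol/L

8.80×10⁻¹³ M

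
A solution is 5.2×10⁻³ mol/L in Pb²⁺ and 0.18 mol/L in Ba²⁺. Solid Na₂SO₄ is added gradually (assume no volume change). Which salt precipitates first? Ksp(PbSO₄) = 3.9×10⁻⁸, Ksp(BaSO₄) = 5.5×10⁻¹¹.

Precipitation of each salt begins when its ion product equals Ksp.
For PbSO₄: [SO₄²⁻] = (Ksp/[Pb²⁺]) = 7.5×10⁻⁶ mol/L
For BaSO₄: [SO₄²⁻] = (Ksp/[Ba²⁺]) = 3.1×10⁻¹⁰ mol/L
The smaller threshold [SO₄²⁻] is reached first, so BaSO₄ precipitates first.

BaSO₄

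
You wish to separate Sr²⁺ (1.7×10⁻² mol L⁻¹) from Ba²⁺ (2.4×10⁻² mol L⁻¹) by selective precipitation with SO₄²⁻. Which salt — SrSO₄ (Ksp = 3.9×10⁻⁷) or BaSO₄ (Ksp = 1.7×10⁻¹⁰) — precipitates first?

The threshold for precipitation is Q = Ksp.
For SrSO₄: [SO₄²⁻] = (Ksp/[Sr²⁺]) = 2.3×10⁻⁵ mol L⁻¹
For BaSO₄: [SO₄²⁻] = (Ksp/[Ba²⁺]) = 7.1×10⁻⁹ mol L⁻¹
BaSO₄ requires the lower [SO₄²⁻], so it precipitates first.

BaSO₄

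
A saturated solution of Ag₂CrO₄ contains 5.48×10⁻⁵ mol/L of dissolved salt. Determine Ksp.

Ksp = 6.58×10⁻¹³

Ag₂CrO₄(s) ⇌ 2 Ag⁺(aq) + CrO₄²⁻(aq)
Let s be the molar solubility. Then [Ag⁺] = 2s and [CrO₄²⁻] = s.
Ksp = [Ag⁺]^2[CrO₄²⁻] = (2s)^2 · s = 4s^3
Ksp = 4 × (5.48×10⁻⁵)^3 = 6.58×10⁻¹³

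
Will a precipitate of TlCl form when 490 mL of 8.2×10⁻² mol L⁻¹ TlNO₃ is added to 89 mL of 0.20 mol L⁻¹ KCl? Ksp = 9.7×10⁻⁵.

After mixing, V = 490 mL + 89 mL = 579 mL.
[Tl⁺] = (8.2×10⁻²)(490)/579 = 6.9×10⁻² mol L⁻¹
[Cl⁻] = (0.20)(89)/579 = 3.1×10⁻² mol L⁻¹
Q = [Tl⁺][Cl⁻] = 2.1×10⁻³
Since Q (2.1×10⁻³) exceeds Ksp (9.7×10⁻⁵), TlCl will precipitate.

Yes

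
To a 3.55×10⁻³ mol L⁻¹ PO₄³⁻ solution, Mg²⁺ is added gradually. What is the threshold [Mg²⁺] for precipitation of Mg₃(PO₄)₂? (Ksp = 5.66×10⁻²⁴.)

7.66×10⁻⁷ M

Each salt precipitates once Q = Ksp for that salt.
Mg₃(PO₄)₂(s) ⇌ 3 Mg²⁺(aq) + 2 PO₄³⁻(aq)
Ksp = [Mg²⁺]^3[PO₄³⁻]^2 = [Mg²⁺]^3(3.55×10⁻³)^2
[Mg²⁺]^3 = 5.66×10⁻²⁴ / (3.55×10⁻³)^2 = 4.49×10⁻¹⁹
[Mg²⁺] = 7.66×10⁻⁷ mol L⁻¹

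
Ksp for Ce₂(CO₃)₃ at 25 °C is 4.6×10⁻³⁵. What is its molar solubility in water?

Ce₂(CO₃)₃(s) ⇌ 2 Ce³⁺(aq) + 3 CO₃²⁻(aq)
For each mole of Ce₂(CO₃)₃ that dissolves per liter, [Ce³⁺] = 2s and [CO₃²⁻] = 3s; let s denote this solubility.
Ksp = [Ce³⁺]^2[CO₃²⁻]^3 = (2s)^2 · (3s)^3 = 108s^5
108s^5 = 4.6×10⁻³⁵  ⇒  s^5 = 4.3×10⁻³⁷
Taking the 5th root, s = 5.3×10⁻⁸ mol L⁻¹.

5.3×10⁻⁸ M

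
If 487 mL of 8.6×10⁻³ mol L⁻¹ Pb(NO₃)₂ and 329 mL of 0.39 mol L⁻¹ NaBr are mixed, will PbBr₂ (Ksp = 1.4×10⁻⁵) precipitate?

The combined volume is 816 mL.
[Pb²⁺] = (8.6×10⁻³)(487)/816 = 5.1×10⁻³ mol L⁻¹
[Br⁻] = (0.39)(329)/816 = 0.16 mol L⁻¹
Q = [Pb²⁺][Br⁻]^2 = 1.3×10⁻⁴
Since Q (1.3×10⁻⁴) exceeds Ksp (1.4×10⁻⁵), PbBr₂ will precipitate.

Yes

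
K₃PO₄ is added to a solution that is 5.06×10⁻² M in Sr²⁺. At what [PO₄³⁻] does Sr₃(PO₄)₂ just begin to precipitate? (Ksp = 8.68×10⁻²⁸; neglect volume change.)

2.59×10⁻¹² M

Precipitation of each salt begins when its ion product equals Ksp.
Sr₃(PO₄)₂(s) ⇌ 3 Sr²⁺(aq) + 2 PO₄³⁻(aq)
Ksp = [Sr²⁺]^3[PO₄³⁻]^2 = [PO₄³⁻]^2(5.06×10⁻²)^3
[PO₄³⁻]^2 = 8.68×10⁻²⁸ / (5.06×10⁻²)^3 = 6.70×10⁻²⁴
[PO₄³⁻] = 2.59×10⁻¹² M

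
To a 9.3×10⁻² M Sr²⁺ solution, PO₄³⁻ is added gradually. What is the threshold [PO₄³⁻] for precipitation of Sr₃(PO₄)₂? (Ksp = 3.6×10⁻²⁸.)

6.7×10⁻¹³ M

Precipitation begins when Q = Ksp.
Sr₃(PO₄)₂(s) ⇌ 3 Sr²⁺(aq) + 2 PO₄³⁻(aq)
Ksp = [Sr²⁺]^3[PO₄³⁻]^2 = [PO₄³⁻]^2(9.3×10⁻²)^3
[PO₄³⁻]^2 = 3.6×10⁻²⁸ / (9.3×10⁻²)^3 = 4.5×10⁻²⁵
[PO₄³⁻] = 6.7×10⁻¹³ M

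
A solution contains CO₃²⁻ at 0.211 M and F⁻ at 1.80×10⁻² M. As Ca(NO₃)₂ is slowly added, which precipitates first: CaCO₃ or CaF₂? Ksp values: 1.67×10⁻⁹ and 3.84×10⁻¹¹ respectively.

CaCO₃

A salt starts to precipitate once the ion product Q reaches its Ksp.
For CaCO₃: [Ca²⁺] = (Ksp/[CO₃²⁻]) = 7.91×10⁻⁹ M
For CaF₂: [Ca²⁺] = (Ksp/[F⁻]^2) = 1.19×10⁻⁷ M
CaCO₃ requires the lower [Ca²⁺], so it precipitates first.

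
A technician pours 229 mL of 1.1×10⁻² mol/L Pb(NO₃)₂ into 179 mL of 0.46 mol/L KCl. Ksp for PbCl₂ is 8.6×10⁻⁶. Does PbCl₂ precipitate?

Yes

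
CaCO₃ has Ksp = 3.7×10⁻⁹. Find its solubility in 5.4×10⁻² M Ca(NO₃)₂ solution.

6.9×10⁻⁸ M

CaCO₃(s) ⇌ Ca²⁺(aq) + CO₃²⁻(aq)
The solution already contains Ca²⁺ at 5.4×10⁻² M. Let s be the molar solubility of CaCO₃.
[Ca²⁺] ≈ 5.4×10⁻² M (common ion dominates); [CO₃²⁻] = s.
Ksp = [Ca²⁺][CO₃²⁻] = (5.4×10⁻²)s
s = 3.7×10⁻⁹ / (5.4×10⁻²) = 6.9×10⁻⁸
s = 6.9×10⁻⁸ M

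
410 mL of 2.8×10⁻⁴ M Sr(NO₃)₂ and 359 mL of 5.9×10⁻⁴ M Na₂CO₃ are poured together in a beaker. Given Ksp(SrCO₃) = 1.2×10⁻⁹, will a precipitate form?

Total volume after mixing = 410 + 359 = 769 mL.
[Sr²⁺] = (2.8×10⁻⁴)(410)/769 = 1.5×10⁻⁴ M
[CO₃²⁻] = (5.9×10⁻⁴)(359)/769 = 2.8×10⁻⁴ M
Q = [Sr²⁺][CO₃²⁻] = 4.1×10⁻⁸
Since Q (4.1×10⁻⁸) exceeds Ksp (1.2×10⁻⁹), SrCO₃ will precipitate.

Yes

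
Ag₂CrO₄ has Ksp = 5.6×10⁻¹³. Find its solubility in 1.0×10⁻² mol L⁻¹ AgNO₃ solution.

Ag₂CrO₄(s) ⇌ 2 Ag⁺(aq) + CrO₄²⁻(aq)
Let s be the solubility of Ag₂CrO₄ here. The common ion gives [Ag⁺] ≈ 1.0×10⁻² mol L⁻¹, and [CrO₄²⁻] = s.
Ksp = [Ag⁺]^2[CrO₄²⁻] = (1.0×10⁻²)^2s
s = 5.6×10⁻¹³ / (1.0×10⁻²)^2 = 5.6×10⁻⁹
s = 5.6×10⁻⁹ mol L⁻¹

5.6×10⁻⁹ M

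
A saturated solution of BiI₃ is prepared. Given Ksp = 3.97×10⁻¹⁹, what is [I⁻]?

BiI₃(s) ⇌ Bi³⁺(aq) + 3 I⁻(aq)
If s mol/L of BiI₃ dissolves, [Bi³⁺] = s and [I⁻] = 3s.
Ksp = [Bi³⁺][I⁻]^3 = s · (3s)^3 = 27s^4 = 3.97×10⁻¹⁹
s = 1.10×10⁻⁵ M
[I⁻] = 3s = 3.30×10⁻⁵ M

3.30×10⁻⁵ M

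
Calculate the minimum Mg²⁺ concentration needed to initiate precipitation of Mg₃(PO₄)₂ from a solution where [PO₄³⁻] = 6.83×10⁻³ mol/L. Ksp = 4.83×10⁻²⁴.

Each salt precipitates once Q = Ksp for that salt.
Mg₃(PO₄)₂(s) ⇌ 3 Mg²⁺(aq) + 2 PO₄³⁻(aq)
Ksp = [Mg²⁺]^3[PO₄³⁻]^2 = [Mg²⁺]^3(6.83×10⁻³)^2
[Mg²⁺]^3 = 4.83×10⁻²⁴ / (6.83×10⁻³)^2 = 1.04×10⁻¹⁹
[Mg²⁺] = 4.70×10⁻⁷ mol/L

4.70×10⁻⁷ M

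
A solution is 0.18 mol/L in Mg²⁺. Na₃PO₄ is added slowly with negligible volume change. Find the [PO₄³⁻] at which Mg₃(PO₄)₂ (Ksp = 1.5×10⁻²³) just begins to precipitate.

Each salt precipitates once Q = Ksp for that salt.
Mg₃(PO₄)₂(s) ⇌ 3 Mg²⁺(aq) + 2 PO₄³⁻(aq)
Ksp = [Mg²⁺]^3[PO₄³⁻]^2 = [PO₄³⁻]^2(0.18)^3
[PO₄³⁻]^2 = 1.5×10⁻²³ / (0.18)^3 = 2.6×10⁻²¹
[PO₄³⁻] = 5.1×10⁻¹¹ mol/L

5.1×10⁻¹¹ M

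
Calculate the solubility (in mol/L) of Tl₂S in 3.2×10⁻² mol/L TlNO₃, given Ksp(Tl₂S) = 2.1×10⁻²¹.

Tl₂S(s) ⇌ 2 Tl⁺(aq) + S²⁻(aq)
Let s be the solubility of Tl₂S here. The common ion gives [Tl⁺] ≈ 3.2×10⁻² mol/L, and [S²⁻] = s.
Ksp = [Tl⁺]^2[S²⁻] = (3.2×10⁻²)^2s
s = 2.1×10⁻²¹ / (3.2×10⁻²)^2 = 2.1×10⁻¹⁸
s = 2.1×10⁻¹⁸ mol/L

2.1×10⁻¹⁸ M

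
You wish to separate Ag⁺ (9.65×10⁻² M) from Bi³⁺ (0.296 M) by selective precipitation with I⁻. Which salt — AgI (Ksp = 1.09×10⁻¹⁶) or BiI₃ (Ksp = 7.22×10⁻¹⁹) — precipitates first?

The threshold for precipitation is Q = Ksp.
For AgI: [I⁻] = (Ksp/[Ag⁺]) = 1.13×10⁻¹⁵ M
For BiI₃: [I⁻] = (Ksp/[Bi³⁺])^(1/3) = 1.35×10⁻⁶ M
AgI requires the lower [I⁻], so it precipitates first.

AgI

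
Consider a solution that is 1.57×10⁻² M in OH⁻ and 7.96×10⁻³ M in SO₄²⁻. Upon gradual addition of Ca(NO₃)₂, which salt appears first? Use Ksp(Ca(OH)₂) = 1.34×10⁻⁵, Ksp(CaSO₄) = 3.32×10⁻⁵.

The threshold for precipitation is Q = Ksp.
For Ca(OH)₂: [Ca²⁺] = (Ksp/[OH⁻]^2) = 5.44×10⁻² M
For CaSO₄: [Ca²⁺] = (Ksp/[SO₄²⁻]) = 4.17×10⁻³ M
The smaller threshold [Ca²⁺] is reached first, so CaSO₄ precipitates first.

CaSO₄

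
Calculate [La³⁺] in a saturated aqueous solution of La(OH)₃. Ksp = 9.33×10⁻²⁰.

La(OH)₃(s) ⇌ La³⁺(aq) + 3 OH⁻(aq)
For each mole of La(OH)₃ that dissolves per liter, [La³⁺] = s and [OH⁻] = 3s; let s denote this solubility.
Ksp = [La³⁺][OH⁻]^3 = s · (3s)^3 = 27s^4 = 9.33×10⁻²⁰
s = 7.67×10⁻⁶ M
[La³⁺] = s = 7.67×10⁻⁶ M

7.67×10⁻⁶ M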